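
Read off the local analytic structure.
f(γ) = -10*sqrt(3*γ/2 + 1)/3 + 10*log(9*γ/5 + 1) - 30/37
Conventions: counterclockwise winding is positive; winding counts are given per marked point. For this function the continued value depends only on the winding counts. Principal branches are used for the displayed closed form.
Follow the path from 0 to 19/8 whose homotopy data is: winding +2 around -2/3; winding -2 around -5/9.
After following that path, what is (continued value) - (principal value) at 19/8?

The rational part is single-valued and drops out of the difference; each branch term changes only by its own monodromy.
(-10/3)*sqrt(1 - γ/(-2/3)): winding +2 is even, the square root returns to the same sheet, contribution 0.
(10)*log(1 - γ/(-5/9)): each positive loop around -5/9 adds 2*pi*i to the log, so winding -2 contributes (10)*(-2)*2*pi*i = -(40)*pi*i.
Summing the contributions at γ = 19/8 gives -(40)*pi*i.

Continued minus principal equals -(40)*pi*i.


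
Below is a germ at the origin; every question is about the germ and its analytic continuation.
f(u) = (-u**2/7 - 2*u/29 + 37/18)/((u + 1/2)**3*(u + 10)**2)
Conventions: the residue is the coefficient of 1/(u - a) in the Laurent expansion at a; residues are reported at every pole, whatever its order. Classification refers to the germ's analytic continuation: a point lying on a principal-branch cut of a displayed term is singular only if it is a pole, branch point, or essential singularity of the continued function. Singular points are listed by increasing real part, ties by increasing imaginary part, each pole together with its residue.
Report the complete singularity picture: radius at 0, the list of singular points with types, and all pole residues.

Denominator factor (u + 1/2)^3: pole of order 3 at -1/2, modulus 1/2.
Denominator factor (u + 10)^2: pole of order 2 at -10, modulus 10.
The radius of convergence is the smallest modulus among the singular points: 1/2.
At the order-2 pole -10 set g(u) = (u - (-10))^2*f(u) = (-u**2/7 - 2*u/29 + 37/18)/(u + 1/2)**3.
Order-2 pole: residue = g'(a); g'(-10) = 79256/79365489, so the residue is 79256/79365489.
At the order-3 pole -1/2 set g(u) = (u - (-1/2))^3*f(u) = (-u**2/7 - 2*u/29 + 37/18)/(u + 10)**2.
Order-3 pole: residue = g''(a)/2; g''(-1/2) = -158512/79365489, so the residue is -79256/79365489.
List the singular points by increasing real part (a conjugate pair: the negative imaginary part first).

Radius of convergence at 0: 1/2.
At -10: a pole of order 2; residue 79256/79365489.
At -1/2: a pole of order 3; residue -79256/79365489.


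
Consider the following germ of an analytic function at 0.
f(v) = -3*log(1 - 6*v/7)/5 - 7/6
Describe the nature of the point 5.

The point is a regular point.

There is no denominator, hence no pole anywhere.
Branch term log(1 - v/(7/6)): argument at 5 is -23/7, nonzero, so 5 is not its branch point (a point on a principal cut is still regular for the continued germ).
So the germ continues analytically to 5.


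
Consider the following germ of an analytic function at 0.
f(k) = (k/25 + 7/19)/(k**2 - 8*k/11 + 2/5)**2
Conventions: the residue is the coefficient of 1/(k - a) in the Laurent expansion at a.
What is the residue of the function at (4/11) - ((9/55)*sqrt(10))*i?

The factor k**2 - 8*k/11 + 2/5 splits as (k - a)(k - a') with a = (4/11) - ((9/55)*sqrt(10))*i, a' = (4/11) + ((9/55)*sqrt(10))*i. At the order-2 pole a set g(k) = (k - a)^2*f(k) = [k/25 + 7/19] / (k - a')^2.
Order-2 pole: residue = g'(a); g'((4/11) - ((9/55)*sqrt(10))*i) = ((80707/369360)*sqrt(10))*i, so the residue is ((80707/369360)*sqrt(10))*i.

The residue is ((80707/369360)*sqrt(10))*i.


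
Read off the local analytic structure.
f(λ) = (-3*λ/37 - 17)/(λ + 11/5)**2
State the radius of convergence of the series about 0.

Denominator factor (λ + 11/5)^2: pole of order 2 at -11/5, modulus 11/5.
The radius of convergence is the smallest modulus among the singular points: 11/5.

The radius of convergence is 11/5.


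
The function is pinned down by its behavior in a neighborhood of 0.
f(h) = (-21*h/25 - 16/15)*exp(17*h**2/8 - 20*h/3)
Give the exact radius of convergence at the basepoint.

The factor exp(17*h**2/8 - 20*h/3) is entire and contributes no finite singular point.
The polynomial part has no poles.
No finite singular points: the Taylor series at 0 converges everywhere.

The radius of convergence is infinite.


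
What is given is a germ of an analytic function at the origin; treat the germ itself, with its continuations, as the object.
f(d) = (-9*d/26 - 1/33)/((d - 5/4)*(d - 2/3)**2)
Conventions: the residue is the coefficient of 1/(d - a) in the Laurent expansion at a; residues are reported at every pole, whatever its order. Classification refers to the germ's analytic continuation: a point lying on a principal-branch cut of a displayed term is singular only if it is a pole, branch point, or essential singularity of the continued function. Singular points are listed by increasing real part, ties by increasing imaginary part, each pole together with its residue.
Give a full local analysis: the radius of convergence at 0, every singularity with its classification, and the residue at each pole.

Radius of convergence at 0: 2/3.
At 2/3: a pole of order 2; residue 1362/1001.
At 5/4: a pole of order 1; residue -1362/1001.

Denominator factor (d - 5/4): pole of order 1 at 5/4, modulus 5/4.
Denominator factor (d - 2/3)^2: pole of order 2 at 2/3, modulus 2/3.
The radius of convergence is the smallest modulus among the singular points: 2/3.
At the order-2 pole 2/3 set g(d) = (d - (2/3))^2*f(d) = (-9*d/26 - 1/33)/(d - 5/4).
Order-2 pole: residue = g'(a); g'(2/3) = 1362/1001, so the residue is 1362/1001.
At the order-1 pole 5/4 set g(d) = (d - (5/4))*f(d) = (-9*d/26 - 1/33)/(d - 2/3)**2.
Simple pole: residue = g(a) at a = 5/4, which is -1362/1001.
List the singular points by increasing real part (a conjugate pair: the negative imaginary part first).


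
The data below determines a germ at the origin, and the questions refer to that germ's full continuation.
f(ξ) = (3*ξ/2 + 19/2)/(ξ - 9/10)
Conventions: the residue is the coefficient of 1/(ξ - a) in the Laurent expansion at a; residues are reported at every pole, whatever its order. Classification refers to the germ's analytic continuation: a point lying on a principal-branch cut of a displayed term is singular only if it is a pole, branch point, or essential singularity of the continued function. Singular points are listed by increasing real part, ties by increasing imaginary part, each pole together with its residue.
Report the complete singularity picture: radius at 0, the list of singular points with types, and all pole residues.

Radius of convergence at 0: 9/10.
At 9/10: a pole of order 1; residue 217/20.

Denominator factor (ξ - 9/10): pole of order 1 at 9/10, modulus 9/10.
The radius of convergence is the smallest modulus among the singular points: 9/10.
At the order-1 pole 9/10 set g(ξ) = (ξ - (9/10))*f(ξ) = 3*ξ/2 + 19/2.
Simple pole: residue = g(a) at a = 9/10, which is 217/20.


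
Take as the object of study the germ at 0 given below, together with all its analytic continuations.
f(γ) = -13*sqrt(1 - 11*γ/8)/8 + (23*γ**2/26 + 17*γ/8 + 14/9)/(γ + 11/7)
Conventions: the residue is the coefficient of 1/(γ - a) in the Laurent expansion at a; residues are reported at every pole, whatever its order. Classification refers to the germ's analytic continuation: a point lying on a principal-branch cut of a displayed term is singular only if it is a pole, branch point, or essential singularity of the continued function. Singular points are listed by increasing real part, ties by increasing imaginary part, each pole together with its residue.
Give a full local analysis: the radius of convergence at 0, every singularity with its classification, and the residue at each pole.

Denominator factor (γ + 11/7): pole of order 1 at -11/7, modulus 11/7.
Branch term (-13/8)*sqrt(1 - γ/(8/11)): its argument vanishes at γ = 8/11, a square-root branch point, modulus 8/11.
The radius of convergence is the smallest modulus among the singular points: 8/11.
The branch term is analytic at -11/7 and contributes nothing to the residue; only the rational part matters.
At the order-1 pole -11/7 set g(γ) = (γ - (-11/7))*(rational part) = 23*γ**2/26 + 17*γ/8 + 14/9.
Simple pole: residue = g(a) at a = -11/7, which is 18379/45864.
List the singular points by increasing real part (a conjugate pair: the negative imaginary part first).

Radius of convergence at 0: 8/11.
At -11/7: a pole of order 1; residue 18379/45864.
At 8/11: an algebraic (square-root) branch point.


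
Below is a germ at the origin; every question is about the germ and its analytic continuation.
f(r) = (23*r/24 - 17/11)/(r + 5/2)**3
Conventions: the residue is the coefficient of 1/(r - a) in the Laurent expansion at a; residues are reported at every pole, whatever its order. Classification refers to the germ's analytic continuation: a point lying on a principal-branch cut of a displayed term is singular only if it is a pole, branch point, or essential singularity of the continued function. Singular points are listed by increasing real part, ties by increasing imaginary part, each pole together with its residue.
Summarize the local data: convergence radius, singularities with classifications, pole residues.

Radius of convergence at 0: 5/2.
At -5/2: a pole of order 3; residue 0.

Denominator factor (r + 5/2)^3: pole of order 3 at -5/2, modulus 5/2.
The radius of convergence is the smallest modulus among the singular points: 5/2.
At the order-3 pole -5/2 set g(r) = (r - (-5/2))^3*f(r) = 23*r/24 - 17/11.
Order-3 pole: residue = g''(a)/2; g''(-5/2) = 0, so the residue is 0.


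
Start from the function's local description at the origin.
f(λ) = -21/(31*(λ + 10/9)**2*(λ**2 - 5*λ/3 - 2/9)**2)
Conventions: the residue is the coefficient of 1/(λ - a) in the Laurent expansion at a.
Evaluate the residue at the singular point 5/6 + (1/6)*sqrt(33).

The factor λ**2 - 5*λ/3 - 2/9 splits as (λ - a)(λ - a') with a = 5/6 + (1/6)*sqrt(33), a' = 5/6 - (1/6)*sqrt(33). At the order-2 pole a set g(λ) = (λ - a)^2*f(λ) = [-21/(31*(λ + 10/9)**2)] / (λ - a')^2.
Order-2 pole: residue = g'(a); g'(5/6 + (1/6)*sqrt(33)) = 43401015/387102208 - (604037007/46839367168)*sqrt(33), so the residue is 43401015/387102208 - (604037007/46839367168)*sqrt(33).

The residue is 43401015/387102208 - (604037007/46839367168)*sqrt(33).


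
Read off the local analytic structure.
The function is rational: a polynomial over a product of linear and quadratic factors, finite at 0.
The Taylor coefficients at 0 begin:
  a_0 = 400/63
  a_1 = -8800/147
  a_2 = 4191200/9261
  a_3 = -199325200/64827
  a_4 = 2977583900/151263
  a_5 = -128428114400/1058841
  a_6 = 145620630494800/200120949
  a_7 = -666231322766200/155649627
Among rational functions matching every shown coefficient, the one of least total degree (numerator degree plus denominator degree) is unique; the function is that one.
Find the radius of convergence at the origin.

No rational of total degree below 5 reproduces all 8 coefficients; solving the [0/5] Pade equations on them gives f(v) = -16/((v - 7/4)*(v**2 - 6*v - 6/5)**2), whose expansion matches every shown term.
Denominator factor (v - 7/4): pole of order 1 at 7/4, modulus 7/4.
Denominator factor (v**2 - 6*v - 6/5)^2: discriminant 204/5, real irrational roots 3 + (1/5)*sqrt(255) and 3 - (1/5)*sqrt(255); poles of order 2, moduli 3 + (1/5)*sqrt(255) and -3 + (1/5)*sqrt(255).
The radius of convergence is the smallest modulus among the singular points: -3 + (1/5)*sqrt(255).

The radius of convergence is -3 + (1/5)*sqrt(255).


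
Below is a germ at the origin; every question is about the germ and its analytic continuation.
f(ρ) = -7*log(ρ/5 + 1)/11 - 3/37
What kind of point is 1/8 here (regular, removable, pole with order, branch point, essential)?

There is no denominator, hence no pole anywhere.
Branch term log(1 - ρ/(-5)): argument at 1/8 is 41/40, nonzero, so 1/8 is not its branch point (a point on a principal cut is still regular for the continued germ).
So the germ continues analytically to 1/8.

The point is a regular point.


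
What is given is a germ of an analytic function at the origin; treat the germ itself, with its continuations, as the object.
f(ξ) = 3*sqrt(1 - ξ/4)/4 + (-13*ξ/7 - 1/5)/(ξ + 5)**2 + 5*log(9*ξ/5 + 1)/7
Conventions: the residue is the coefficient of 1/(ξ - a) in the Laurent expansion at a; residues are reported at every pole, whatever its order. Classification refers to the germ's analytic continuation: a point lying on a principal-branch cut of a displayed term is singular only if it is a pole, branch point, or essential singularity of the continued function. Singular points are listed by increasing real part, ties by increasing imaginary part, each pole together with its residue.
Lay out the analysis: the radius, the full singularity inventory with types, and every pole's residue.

Denominator factor (ξ + 5)^2: pole of order 2 at -5, modulus 5.
Branch term (3/4)*sqrt(1 - ξ/(4)): its argument vanishes at ξ = 4, a square-root branch point, modulus 4.
Branch term (5/7)*log(1 - ξ/(-5/9)): its argument vanishes at ξ = -5/9, a logarithmic branch point, modulus 5/9.
The radius of convergence is the smallest modulus among the singular points: 5/9.
The branch terms are analytic at -5 and contribute nothing to the residue; only the rational part matters.
At the order-2 pole -5 set g(ξ) = (ξ - (-5))^2*(rational part) = -13*ξ/7 - 1/5.
Order-2 pole: residue = g'(a); g'(-5) = -13/7, so the residue is -13/7.
List the singular points by increasing real part (a conjugate pair: the negative imaginary part first).

Radius of convergence at 0: 5/9.
At -5: a pole of order 2; residue -13/7.
At -5/9: a logarithmic branch point.
At 4: an algebraic (square-root) branch point.


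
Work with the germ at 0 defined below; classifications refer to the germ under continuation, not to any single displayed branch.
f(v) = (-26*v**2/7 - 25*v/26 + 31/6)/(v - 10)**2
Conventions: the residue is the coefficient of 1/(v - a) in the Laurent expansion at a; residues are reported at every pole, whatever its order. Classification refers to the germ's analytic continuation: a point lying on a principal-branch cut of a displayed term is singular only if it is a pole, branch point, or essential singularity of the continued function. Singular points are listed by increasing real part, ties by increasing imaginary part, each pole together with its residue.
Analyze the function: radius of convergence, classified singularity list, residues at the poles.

Denominator factor (v - 10)^2: pole of order 2 at 10, modulus 10.
The radius of convergence is the smallest modulus among the singular points: 10.
At the order-2 pole 10 set g(v) = (v - (10))^2*f(v) = -26*v**2/7 - 25*v/26 + 31/6.
Order-2 pole: residue = g'(a); g'(10) = -13695/182, so the residue is -13695/182.

Radius of convergence at 0: 10.
At 10: a pole of order 2; residue -13695/182.


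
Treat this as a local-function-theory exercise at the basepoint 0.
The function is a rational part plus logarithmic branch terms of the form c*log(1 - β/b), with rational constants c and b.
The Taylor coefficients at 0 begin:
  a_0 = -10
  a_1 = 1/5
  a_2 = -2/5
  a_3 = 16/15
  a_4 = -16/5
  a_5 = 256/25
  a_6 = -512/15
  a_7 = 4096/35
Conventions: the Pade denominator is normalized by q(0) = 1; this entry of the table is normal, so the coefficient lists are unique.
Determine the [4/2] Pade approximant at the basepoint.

Taylor coefficients needed (read off): a_0 = -10, a_1 = 1/5, a_2 = -2/5, a_3 = 16/15, a_4 = -16/5, a_5 = 256/25, a_6 = -512/15.
Write the denominator as Q(β) = 1 + q1*β + q2*β^2. Requiring Q*f - P = O(β^7) with deg P <= 4 kills the coefficients of β^5..β^6 in Q*f:
  β^5: a_5 + q1*a_4 + q2*a_3 = 0, i.e. 256/25 + (-16/5)*q1 + (16/15)*q2 = 0.
  β^6: a_6 + q1*a_5 + q2*a_4 = 0, i.e. -512/15 + (256/25)*q1 + (-16/5)*q2 = 0.
Solving this linear system: q1 = 16/3, q2 = 32/5.
The numerator is Q*f truncated at degree 4: P0 = a_0 = -10; P1 = a_1 + q1*a_0 = -797/15; P2 = a_2 + q1*a_1 + q2*a_0 = -190/3; P3 = a_3 + q1*a_2 + q2*a_1 = 16/75; P4 = a_4 + q1*a_3 + q2*a_2 = -16/225.

The Pade approximant has numerator coefficients [-10, -797/15, -190/3, 16/75, -16/225]; denominator coefficients [1, 16/3, 32/5].


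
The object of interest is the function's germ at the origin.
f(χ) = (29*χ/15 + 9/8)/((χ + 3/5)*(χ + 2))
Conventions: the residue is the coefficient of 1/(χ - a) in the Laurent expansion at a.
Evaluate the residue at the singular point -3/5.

At the order-1 pole -3/5 set g(χ) = (χ - (-3/5))*f(χ) = (29*χ/15 + 9/8)/(χ + 2).
Simple pole: residue = g(a) at a = -3/5, which is -1/40.

The residue is -1/40.


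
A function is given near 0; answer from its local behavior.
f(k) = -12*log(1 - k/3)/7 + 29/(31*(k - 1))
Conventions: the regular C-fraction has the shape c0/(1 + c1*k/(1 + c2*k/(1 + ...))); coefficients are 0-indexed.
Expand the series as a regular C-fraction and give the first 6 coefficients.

Taylor coefficients (expand at 0): a_0 = -29/31, a_1 = -79/217, a_2 = -547/651, a_3 = -5357/5859, a_4 = -5450/5859, a_5 = -82091/87885.
c0 = a_0 = -29/31. Peel one level at a time: if S = 1 + c*k/S' with S'(0) = 1, then c is the k-coefficient of S and S' = c*k/(S - 1).
S_1 = c0/f = 1 + (-79/203)*k + (-92318/123627)*k^2 + ...; c1 = -79/203.
S_2 = c1*k/(S_1 - 1) = 1 + (-92318/48111)*k + (474424/168507)*k^2 + ...; c2 = -92318/48111.
S_3 = c2*k/(S_2 - 1) = 1 + (1553356/1058679)*k + (163661645/359173602)*k^2 + ...; c3 = 1553356/1058679.
S_4 = c3*k/(S_3 - 1) = 1 + (-63690985/205088904)*k + (-110982281/31618676160)*k^2 + ...; c4 = -63690985/205088904.
S_5 = c4*k/(S_4 - 1) = 1 + (-2091805271/185074715400)*k + ...; c5 = -2091805271/185074715400.

The regular C-fraction coefficients are [-29/31, -79/203, -92318/48111, 1553356/1058679, -63690985/205088904, -2091805271/185074715400].


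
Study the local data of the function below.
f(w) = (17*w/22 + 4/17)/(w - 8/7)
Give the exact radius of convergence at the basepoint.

The radius of convergence is 8/7.

Denominator factor (w - 8/7): pole of order 1 at 8/7, modulus 8/7.
The radius of convergence is the smallest modulus among the singular points: 8/7.


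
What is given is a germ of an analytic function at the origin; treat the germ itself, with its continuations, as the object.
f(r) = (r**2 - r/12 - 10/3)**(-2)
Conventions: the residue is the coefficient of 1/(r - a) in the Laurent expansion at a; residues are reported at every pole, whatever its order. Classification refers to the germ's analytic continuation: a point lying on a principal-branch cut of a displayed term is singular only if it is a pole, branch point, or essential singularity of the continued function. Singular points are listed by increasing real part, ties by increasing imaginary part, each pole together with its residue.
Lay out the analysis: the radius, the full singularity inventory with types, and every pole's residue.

Radius of convergence at 0: -1/24 + (1/24)*sqrt(1921).
At 1/24 - (1/24)*sqrt(1921): a pole of order 2; residue (3456/3690241)*sqrt(1921).
At 1/24 + (1/24)*sqrt(1921): a pole of order 2; residue -(3456/3690241)*sqrt(1921).

Denominator factor (r**2 - r/12 - 10/3)^2: discriminant 1921/144, real irrational roots 1/24 + (1/24)*sqrt(1921) and 1/24 - (1/24)*sqrt(1921); poles of order 2, moduli 1/24 + (1/24)*sqrt(1921) and -1/24 + (1/24)*sqrt(1921).
The radius of convergence is the smallest modulus among the singular points: -1/24 + (1/24)*sqrt(1921).
The factor r**2 - r/12 - 10/3 splits as (r - a)(r - a') with a = 1/24 - (1/24)*sqrt(1921), a' = 1/24 + (1/24)*sqrt(1921). At the order-2 pole a set g(r) = (r - a)^2*f(r) = [1] / (r - a')^2.
Order-2 pole: residue = g'(a); g'(1/24 - (1/24)*sqrt(1921)) = (3456/3690241)*sqrt(1921), so the residue is (3456/3690241)*sqrt(1921).
The factor r**2 - r/12 - 10/3 splits as (r - a)(r - a') with a = 1/24 + (1/24)*sqrt(1921), a' = 1/24 - (1/24)*sqrt(1921). At the order-2 pole a set g(r) = (r - a)^2*f(r) = [1] / (r - a')^2.
Order-2 pole: residue = g'(a); g'(1/24 + (1/24)*sqrt(1921)) = -(3456/3690241)*sqrt(1921), so the residue is -(3456/3690241)*sqrt(1921).
List the singular points by increasing real part (a conjugate pair: the negative imaginary part first).


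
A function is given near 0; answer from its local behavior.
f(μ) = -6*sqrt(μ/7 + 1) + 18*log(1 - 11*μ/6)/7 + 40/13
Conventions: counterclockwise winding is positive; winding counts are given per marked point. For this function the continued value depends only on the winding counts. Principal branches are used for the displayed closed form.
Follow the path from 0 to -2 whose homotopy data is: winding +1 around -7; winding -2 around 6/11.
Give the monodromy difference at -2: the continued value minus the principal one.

Continued minus principal equals ((12/7)*sqrt(35)) - ((72/7)*pi)*i.

The rational part is single-valued and drops out of the difference; each branch term changes only by its own monodromy.
(-6)*sqrt(1 - μ/(-7)): winding +1 is odd, the square root flips sign, contributing -2*(-6)*sqrt(1 - (-2)/(-7)) = -2*(-6)*sqrt(5/7) = (12/7)*sqrt(35).
(18/7)*log(1 - μ/(6/11)): each positive loop around 6/11 adds 2*pi*i to the log, so winding -2 contributes (18/7)*(-2)*2*pi*i = -(72/7)*pi*i.
Summing the contributions at μ = -2 gives ((12/7)*sqrt(35)) - ((72/7)*pi)*i.


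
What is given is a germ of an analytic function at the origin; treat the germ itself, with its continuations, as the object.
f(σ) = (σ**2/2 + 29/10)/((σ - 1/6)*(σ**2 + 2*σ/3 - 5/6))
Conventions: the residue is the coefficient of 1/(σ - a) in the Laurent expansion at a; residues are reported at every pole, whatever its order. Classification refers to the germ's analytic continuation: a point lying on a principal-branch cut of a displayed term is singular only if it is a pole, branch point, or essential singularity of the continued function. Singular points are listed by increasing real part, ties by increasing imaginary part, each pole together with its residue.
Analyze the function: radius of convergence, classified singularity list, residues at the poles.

Denominator factor (σ - 1/6): pole of order 1 at 1/6, modulus 1/6.
Denominator factor (σ**2 + 2*σ/3 - 5/6): discriminant 34/9, real irrational roots -1/3 + (1/6)*sqrt(34) and -1/3 - (1/6)*sqrt(34); poles of order 1, moduli -1/3 + (1/6)*sqrt(34) and 1/3 + (1/6)*sqrt(34).
The radius of convergence is the smallest modulus among the singular points: 1/6.
The factor σ**2 + 2*σ/3 - 5/6 splits as (σ - a)(σ - a') with a = -1/3 - (1/6)*sqrt(34), a' = -1/3 + (1/6)*sqrt(34). At the order-1 pole a set g(σ) = (σ - a)*f(σ) = [(σ**2/2 + 29/10)/(σ - 1/6)] / (σ - a').
Simple pole: residue = g(a) at a = -1/3 - (1/6)*sqrt(34), which is 587/250 - (1511/8500)*sqrt(34).
At the order-1 pole 1/6 set g(σ) = (σ - (1/6))*f(σ) = (σ**2/2 + 29/10)/(σ**2 + 2*σ/3 - 5/6).
Simple pole: residue = g(a) at a = 1/6, which is -1049/250.
The factor σ**2 + 2*σ/3 - 5/6 splits as (σ - a)(σ - a') with a = -1/3 + (1/6)*sqrt(34), a' = -1/3 - (1/6)*sqrt(34). At the order-1 pole a set g(σ) = (σ - a)*f(σ) = [(σ**2/2 + 29/10)/(σ - 1/6)] / (σ - a').
Simple pole: residue = g(a) at a = -1/3 + (1/6)*sqrt(34), which is 587/250 + (1511/8500)*sqrt(34).
List the singular points by increasing real part (a conjugate pair: the negative imaginary part first).

Radius of convergence at 0: 1/6.
At -1/3 - (1/6)*sqrt(34): a pole of order 1; residue 587/250 - (1511/8500)*sqrt(34).
At 1/6: a pole of order 1; residue -1049/250.
At -1/3 + (1/6)*sqrt(34): a pole of order 1; residue 587/250 + (1511/8500)*sqrt(34).


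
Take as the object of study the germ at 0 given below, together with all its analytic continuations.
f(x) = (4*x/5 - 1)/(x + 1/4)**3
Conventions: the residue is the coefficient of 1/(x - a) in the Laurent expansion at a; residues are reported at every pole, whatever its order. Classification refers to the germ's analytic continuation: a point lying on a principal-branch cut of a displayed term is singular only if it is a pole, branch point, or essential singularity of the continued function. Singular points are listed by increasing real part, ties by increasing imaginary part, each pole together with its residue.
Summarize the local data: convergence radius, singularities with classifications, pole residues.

Denominator factor (x + 1/4)^3: pole of order 3 at -1/4, modulus 1/4.
The radius of convergence is the smallest modulus among the singular points: 1/4.
At the order-3 pole -1/4 set g(x) = (x - (-1/4))^3*f(x) = 4*x/5 - 1.
Order-3 pole: residue = g''(a)/2; g''(-1/4) = 0, so the residue is 0.

Radius of convergence at 0: 1/4.
At -1/4: a pole of order 3; residue 0.


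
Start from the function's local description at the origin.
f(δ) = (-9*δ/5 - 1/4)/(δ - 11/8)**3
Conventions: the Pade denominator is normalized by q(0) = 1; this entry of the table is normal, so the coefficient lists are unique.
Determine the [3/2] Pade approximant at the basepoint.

Taylor coefficients needed (expand at 0): a_0 = 128/1331, a_1 = 66048/73205, a_2 = 1462272/805255, a_3 = 22740992/8857805, a_4 = 59768832/19487171, a_5 = 710934528/214358881.
Write the denominator as Q(δ) = 1 + q1*δ + q2*δ^2. Requiring Q*f - P = O(δ^6) with deg P <= 3 kills the coefficients of δ^4..δ^5 in Q*f:
  δ^4: a_4 + q1*a_3 + q2*a_2 = 0, i.e. 59768832/19487171 + (22740992/8857805)*q1 + (1462272/805255)*q2 = 0.
  δ^5: a_5 + q1*a_4 + q2*a_3 = 0, i.e. 710934528/214358881 + (59768832/19487171)*q1 + (22740992/8857805)*q2 = 0.
Solving this linear system: q1 = -186045/102652, q2 = 246540/282293.
The numerator is Q*f truncated at degree 3: P0 = a_0 = 128/1331; P1 = a_1 + q1*a_0 = 124322784/170787265; P2 = a_2 + q1*a_1 + q2*a_0 = 497291136/1878659915; P3 = a_3 + q1*a_2 + q2*a_1 = 1326109696/20665259065.

The Pade approximant has numerator coefficients [128/1331, 124322784/170787265, 497291136/1878659915, 1326109696/20665259065]; denominator coefficients [1, -186045/102652, 246540/282293].


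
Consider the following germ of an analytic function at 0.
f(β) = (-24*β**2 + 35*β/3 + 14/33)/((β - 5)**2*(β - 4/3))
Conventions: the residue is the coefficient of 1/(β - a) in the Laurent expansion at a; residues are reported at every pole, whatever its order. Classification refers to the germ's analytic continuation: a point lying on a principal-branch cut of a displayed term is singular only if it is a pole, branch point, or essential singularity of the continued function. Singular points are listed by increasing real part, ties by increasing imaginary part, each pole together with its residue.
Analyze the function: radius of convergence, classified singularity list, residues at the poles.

Denominator factor (β - 4/3): pole of order 1 at 4/3, modulus 4/3.
Denominator factor (β - 5)^2: pole of order 2 at 5, modulus 5.
The radius of convergence is the smallest modulus among the singular points: 4/3.
At the order-1 pole 4/3 set g(β) = (β - (4/3))*f(β) = (-24*β**2 + 35*β/3 + 14/33)/(β - 5)**2.
Simple pole: residue = g(a) at a = 4/3, which is -2642/1331.
At the order-2 pole 5 set g(β) = (β - (5))^2*f(β) = (-24*β**2 + 35*β/3 + 14/33)/(β - 4/3).
Order-2 pole: residue = g'(a); g'(5) = -29302/1331, so the residue is -29302/1331.
List the singular points by increasing real part (a conjugate pair: the negative imaginary part first).

Radius of convergence at 0: 4/3.
At 4/3: a pole of order 1; residue -2642/1331.
At 5: a pole of order 2; residue -29302/1331.


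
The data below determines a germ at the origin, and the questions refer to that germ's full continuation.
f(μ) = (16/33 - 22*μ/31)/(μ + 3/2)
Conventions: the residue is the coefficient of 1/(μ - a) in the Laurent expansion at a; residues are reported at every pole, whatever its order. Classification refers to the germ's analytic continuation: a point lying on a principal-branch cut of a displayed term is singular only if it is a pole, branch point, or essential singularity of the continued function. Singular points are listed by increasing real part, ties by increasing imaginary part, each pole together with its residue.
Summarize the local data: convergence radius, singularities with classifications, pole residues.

Denominator factor (μ + 3/2): pole of order 1 at -3/2, modulus 3/2.
The radius of convergence is the smallest modulus among the singular points: 3/2.
At the order-1 pole -3/2 set g(μ) = (μ - (-3/2))*f(μ) = 16/33 - 22*μ/31.
Simple pole: residue = g(a) at a = -3/2, which is 1585/1023.

Radius of convergence at 0: 3/2.
At -3/2: a pole of order 1; residue 1585/1023.


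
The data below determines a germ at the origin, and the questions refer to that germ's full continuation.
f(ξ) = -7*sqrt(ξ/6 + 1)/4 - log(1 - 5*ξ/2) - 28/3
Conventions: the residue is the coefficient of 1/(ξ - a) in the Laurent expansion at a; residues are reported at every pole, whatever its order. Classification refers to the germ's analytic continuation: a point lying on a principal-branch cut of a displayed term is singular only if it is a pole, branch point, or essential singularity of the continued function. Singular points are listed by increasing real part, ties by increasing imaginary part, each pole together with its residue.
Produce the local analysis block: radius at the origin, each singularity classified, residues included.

Radius of convergence at 0: 2/5.
At -6: an algebraic (square-root) branch point.
At 2/5: a logarithmic branch point.

Branch term (-1)*log(1 - ξ/(2/5)): its argument vanishes at ξ = 2/5, a logarithmic branch point, modulus 2/5.
Branch term (-7/4)*sqrt(1 - ξ/(-6)): its argument vanishes at ξ = -6, a square-root branch point, modulus 6.
The radius of convergence is the smallest modulus among the singular points: 2/5.
List the singular points by increasing real part (a conjugate pair: the negative imaginary part first).


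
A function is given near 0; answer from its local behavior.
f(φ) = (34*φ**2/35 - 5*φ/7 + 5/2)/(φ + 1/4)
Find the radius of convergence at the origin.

Denominator factor (φ + 1/4): pole of order 1 at -1/4, modulus 1/4.
The radius of convergence is the smallest modulus among the singular points: 1/4.

The radius of convergence is 1/4.


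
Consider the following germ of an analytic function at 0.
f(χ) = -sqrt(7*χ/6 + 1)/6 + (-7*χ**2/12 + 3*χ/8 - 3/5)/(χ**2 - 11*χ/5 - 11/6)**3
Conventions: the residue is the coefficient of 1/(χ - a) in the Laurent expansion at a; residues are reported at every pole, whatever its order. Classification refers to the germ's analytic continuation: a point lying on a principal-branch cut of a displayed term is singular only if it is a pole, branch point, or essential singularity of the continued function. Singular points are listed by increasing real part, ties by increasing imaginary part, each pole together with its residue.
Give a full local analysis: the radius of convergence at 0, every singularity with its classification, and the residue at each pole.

Radius of convergence at 0: -11/10 + (1/30)*sqrt(2739).
At -6/7: an algebraic (square-root) branch point.
At 11/10 - (1/30)*sqrt(2739): a pole of order 3; residue (407125/6088387976)*sqrt(2739).
At 11/10 + (1/30)*sqrt(2739): a pole of order 3; residue -(407125/6088387976)*sqrt(2739).

Denominator factor (χ**2 - 11*χ/5 - 11/6)^3: discriminant 913/75, real irrational roots 11/10 + (1/30)*sqrt(2739) and 11/10 - (1/30)*sqrt(2739); poles of order 3, moduli 11/10 + (1/30)*sqrt(2739) and -11/10 + (1/30)*sqrt(2739).
Branch term (-1/6)*sqrt(1 - χ/(-6/7)): its argument vanishes at χ = -6/7, a square-root branch point, modulus 6/7.
The radius of convergence is the smallest modulus among the singular points: -11/10 + (1/30)*sqrt(2739).
The branch term is analytic at 11/10 - (1/30)*sqrt(2739) and contributes nothing to the residue; only the rational part matters.
The factor χ**2 - 11*χ/5 - 11/6 splits as (χ - a)(χ - a') with a = 11/10 - (1/30)*sqrt(2739), a' = 11/10 + (1/30)*sqrt(2739). At the order-3 pole a set g(χ) = (χ - a)^3*(rational part) = [-7*χ**2/12 + 3*χ/8 - 3/5] / (χ - a')^3.
Order-3 pole: residue = g''(a)/2; g''(11/10 - (1/30)*sqrt(2739)) = (407125/3044193988)*sqrt(2739), so the residue is (407125/6088387976)*sqrt(2739).
The branch term is analytic at 11/10 + (1/30)*sqrt(2739) and contributes nothing to the residue; only the rational part matters.
The factor χ**2 - 11*χ/5 - 11/6 splits as (χ - a)(χ - a') with a = 11/10 + (1/30)*sqrt(2739), a' = 11/10 - (1/30)*sqrt(2739). At the order-3 pole a set g(χ) = (χ - a)^3*(rational part) = [-7*χ**2/12 + 3*χ/8 - 3/5] / (χ - a')^3.
Order-3 pole: residue = g''(a)/2; g''(11/10 + (1/30)*sqrt(2739)) = -(407125/3044193988)*sqrt(2739), so the residue is -(407125/6088387976)*sqrt(2739).
List the singular points by increasing real part (a conjugate pair: the negative imaginary part first).


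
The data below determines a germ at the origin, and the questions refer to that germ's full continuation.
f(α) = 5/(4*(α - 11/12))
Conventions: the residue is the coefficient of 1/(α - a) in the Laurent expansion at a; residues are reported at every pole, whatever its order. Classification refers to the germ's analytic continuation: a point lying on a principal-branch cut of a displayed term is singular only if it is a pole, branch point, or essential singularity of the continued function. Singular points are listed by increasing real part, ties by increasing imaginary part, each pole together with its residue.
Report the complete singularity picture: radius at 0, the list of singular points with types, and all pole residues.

Denominator factor (α - 11/12): pole of order 1 at 11/12, modulus 11/12.
The radius of convergence is the smallest modulus among the singular points: 11/12.
At the order-1 pole 11/12 set g(α) = (α - (11/12))*f(α) = 5/4.
Simple pole: residue = g(a) at a = 11/12, which is 5/4.

Radius of convergence at 0: 11/12.
At 11/12: a pole of order 1; residue 5/4.


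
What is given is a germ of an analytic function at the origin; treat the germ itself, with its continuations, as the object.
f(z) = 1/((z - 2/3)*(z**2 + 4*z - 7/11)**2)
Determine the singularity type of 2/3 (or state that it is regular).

The denominator factor z - 2/3 vanishes at 2/3 and appears to the power 1; the numerator there equals 1, nonzero, and no other factor vanishes.
Hence a pole whose order is the multiplicity, 1.

The point is a pole of order 1.


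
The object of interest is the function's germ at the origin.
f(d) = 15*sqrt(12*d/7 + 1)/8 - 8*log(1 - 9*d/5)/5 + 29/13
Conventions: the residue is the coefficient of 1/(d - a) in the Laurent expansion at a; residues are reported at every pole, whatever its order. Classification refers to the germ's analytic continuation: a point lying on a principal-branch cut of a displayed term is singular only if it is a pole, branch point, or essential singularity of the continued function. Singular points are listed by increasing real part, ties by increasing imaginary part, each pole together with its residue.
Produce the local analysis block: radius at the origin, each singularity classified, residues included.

Radius of convergence at 0: 5/9.
At -7/12: an algebraic (square-root) branch point.
At 5/9: a logarithmic branch point.

Branch term (-8/5)*log(1 - d/(5/9)): its argument vanishes at d = 5/9, a logarithmic branch point, modulus 5/9.
Branch term (15/8)*sqrt(1 - d/(-7/12)): its argument vanishes at d = -7/12, a square-root branch point, modulus 7/12.
The radius of convergence is the smallest modulus among the singular points: 5/9.
List the singular points by increasing real part (a conjugate pair: the negative imaginary part first).


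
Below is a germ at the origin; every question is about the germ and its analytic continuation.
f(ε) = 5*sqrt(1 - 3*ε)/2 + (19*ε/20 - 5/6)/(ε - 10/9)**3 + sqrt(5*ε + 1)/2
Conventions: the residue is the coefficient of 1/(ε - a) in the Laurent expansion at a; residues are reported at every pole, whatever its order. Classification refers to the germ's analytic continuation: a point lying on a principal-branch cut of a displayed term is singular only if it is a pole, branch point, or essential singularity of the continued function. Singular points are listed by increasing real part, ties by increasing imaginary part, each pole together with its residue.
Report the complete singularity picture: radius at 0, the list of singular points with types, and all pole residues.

Denominator factor (ε - 10/9)^3: pole of order 3 at 10/9, modulus 10/9.
Branch term (1/2)*sqrt(1 - ε/(-1/5)): its argument vanishes at ε = -1/5, a square-root branch point, modulus 1/5.
Branch term (5/2)*sqrt(1 - ε/(1/3)): its argument vanishes at ε = 1/3, a square-root branch point, modulus 1/3.
The radius of convergence is the smallest modulus among the singular points: 1/5.
The branch terms are analytic at 10/9 and contribute nothing to the residue; only the rational part matters.
At the order-3 pole 10/9 set g(ε) = (ε - (10/9))^3*(rational part) = 19*ε/20 - 5/6.
Order-3 pole: residue = g''(a)/2; g''(10/9) = 0, so the residue is 0.
List the singular points by increasing real part (a conjugate pair: the negative imaginary part first).

Radius of convergence at 0: 1/5.
At -1/5: an algebraic (square-root) branch point.
At 1/3: an algebraic (square-root) branch point.
At 10/9: a pole of order 3; residue 0.


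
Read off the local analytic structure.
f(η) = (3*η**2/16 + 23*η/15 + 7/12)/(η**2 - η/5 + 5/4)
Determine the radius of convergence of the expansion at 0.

The radius of convergence is (1/2)*sqrt(5).

Denominator factor (η**2 - η/5 + 5/4): discriminant -124/25, complex-conjugate roots (1/10) + ((1/5)*sqrt(31))*i and (1/10) - ((1/5)*sqrt(31))*i; poles of order 1, moduli (1/2)*sqrt(5) and (1/2)*sqrt(5).
The radius of convergence is the smallest modulus among the singular points: (1/2)*sqrt(5).


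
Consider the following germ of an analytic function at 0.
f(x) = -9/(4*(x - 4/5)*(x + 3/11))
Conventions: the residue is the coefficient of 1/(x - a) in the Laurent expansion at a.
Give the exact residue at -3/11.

At the order-1 pole -3/11 set g(x) = (x - (-3/11))*f(x) = -9/(4*(x - 4/5)).
Simple pole: residue = g(a) at a = -3/11, which is 495/236.

The residue is 495/236.


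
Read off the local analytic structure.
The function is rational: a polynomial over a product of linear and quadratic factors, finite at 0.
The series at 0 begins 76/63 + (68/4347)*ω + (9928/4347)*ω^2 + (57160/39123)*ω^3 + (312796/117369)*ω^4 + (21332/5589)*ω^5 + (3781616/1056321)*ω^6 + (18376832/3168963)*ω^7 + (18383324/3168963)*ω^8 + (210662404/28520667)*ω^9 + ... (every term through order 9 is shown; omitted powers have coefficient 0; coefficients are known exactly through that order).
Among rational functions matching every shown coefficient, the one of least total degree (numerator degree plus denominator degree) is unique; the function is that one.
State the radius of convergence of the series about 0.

The radius of convergence is 1.

No rational of total degree below 8 reproduces all 10 coefficients; solving the [1/7] Pade equations on them gives f(ω) = (20*ω/23 - 19/7)/((ω - 1)**3*(ω**2 + 2*ω + 3/2)**2), whose expansion matches every shown term.
Denominator factor (ω - 1)^3: pole of order 3 at 1, modulus 1.
Denominator factor (ω**2 + 2*ω + 3/2)^2: discriminant -2, complex-conjugate roots (-1) + ((1/2)*sqrt(2))*i and (-1) - ((1/2)*sqrt(2))*i; poles of order 2, moduli (1/2)*sqrt(6) and (1/2)*sqrt(6).
The radius of convergence is the smallest modulus among the singular points: 1.


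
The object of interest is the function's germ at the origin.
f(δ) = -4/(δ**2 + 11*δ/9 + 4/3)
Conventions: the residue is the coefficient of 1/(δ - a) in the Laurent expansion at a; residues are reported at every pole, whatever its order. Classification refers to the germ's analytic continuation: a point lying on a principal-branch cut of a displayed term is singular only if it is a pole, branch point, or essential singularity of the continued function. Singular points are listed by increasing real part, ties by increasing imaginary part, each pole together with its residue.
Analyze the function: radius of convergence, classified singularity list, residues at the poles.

Radius of convergence at 0: (2/3)*sqrt(3).
At (-11/18) - ((1/18)*sqrt(311))*i: a pole of order 1; residue -((36/311)*sqrt(311))*i.
At (-11/18) + ((1/18)*sqrt(311))*i: a pole of order 1; residue ((36/311)*sqrt(311))*i.

Denominator factor (δ**2 + 11*δ/9 + 4/3): discriminant -311/81, complex-conjugate roots (-11/18) + ((1/18)*sqrt(311))*i and (-11/18) - ((1/18)*sqrt(311))*i; poles of order 1, moduli (2/3)*sqrt(3) and (2/3)*sqrt(3).
The radius of convergence is the smallest modulus among the singular points: (2/3)*sqrt(3).
The factor δ**2 + 11*δ/9 + 4/3 splits as (δ - a)(δ - a') with a = (-11/18) - ((1/18)*sqrt(311))*i, a' = (-11/18) + ((1/18)*sqrt(311))*i. At the order-1 pole a set g(δ) = (δ - a)*f(δ) = [-4] / (δ - a').
Simple pole: residue = g(a) at a = (-11/18) - ((1/18)*sqrt(311))*i, which is -((36/311)*sqrt(311))*i.
The factor δ**2 + 11*δ/9 + 4/3 splits as (δ - a)(δ - a') with a = (-11/18) + ((1/18)*sqrt(311))*i, a' = (-11/18) - ((1/18)*sqrt(311))*i. At the order-1 pole a set g(δ) = (δ - a)*f(δ) = [-4] / (δ - a').
Simple pole: residue = g(a) at a = (-11/18) + ((1/18)*sqrt(311))*i, which is ((36/311)*sqrt(311))*i.
List the singular points by increasing real part (a conjugate pair: the negative imaginary part first).
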